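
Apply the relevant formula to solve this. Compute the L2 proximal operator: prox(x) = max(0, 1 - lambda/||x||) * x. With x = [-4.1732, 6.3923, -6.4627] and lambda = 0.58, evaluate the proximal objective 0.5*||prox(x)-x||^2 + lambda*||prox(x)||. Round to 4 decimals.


Step 1: Compute ||x||.
||x|| = 10.0022
Step 2: Compute scaling factor.
scale = max(0, 1 - 0.58/10.0022) = 0.942
Step 3: prox(x) = [-3.9312, 6.0216, -6.0879]
||prox(x)|| = 9.4222
Step 4: Proximal objective.
0.5*||prox-x||^2 = 0.1682
lambda*||prox|| = 5.4649
Total = 5.6331


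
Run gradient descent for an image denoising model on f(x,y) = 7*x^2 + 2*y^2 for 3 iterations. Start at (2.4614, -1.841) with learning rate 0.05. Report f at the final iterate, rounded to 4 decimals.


Gradient descent on f(x,y) = 7*x^2 + 2*y^2.
Starting point: (2.4614, -1.841), alpha = 0.05
Step 1: grad_x = 2*7*2.4614 = 34.4596, grad_y = 2*2*-1.841 = -7.364
  x_1 = 2.4614 - 0.05*34.4596 = 0.7384
  y_1 = -1.841 - 0.05*-7.364 = -1.4728
Step 2: grad_x = 2*7*0.7384 = 10.3379, grad_y = 2*2*-1.4728 = -5.8912
  x_2 = 0.7384 - 0.05*10.3379 = 0.2215
  y_2 = -1.4728 - 0.05*-5.8912 = -1.1782
Step 3: grad_x = 2*7*0.2215 = 3.1014, grad_y = 2*2*-1.1782 = -4.713
  x_3 = 0.2215 - 0.05*3.1014 = 0.0665
  y_3 = -1.1782 - 0.05*-4.713 = -0.9426
f(0.0665, -0.9426) = 7*0.0665^2 + 2*(-0.9426)^2 = 1.8079


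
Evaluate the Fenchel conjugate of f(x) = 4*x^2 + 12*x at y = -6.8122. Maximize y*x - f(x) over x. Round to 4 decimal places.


f*(y) = sup_x {y*x - a*x^2 - b*x} = sup_x {(y-b)*x - a*x^2}
FOC: (y - b) - 2a*x = 0 => x* = (y - b)/(2a)
x* = (-6.8122 - 12)/(2*4) = -2.3515
f*(-6.8122) = (y-b)^2/(4a) = (-6.8122 - 12)^2/(4*4)
= 353.8989/16 = 22.1187


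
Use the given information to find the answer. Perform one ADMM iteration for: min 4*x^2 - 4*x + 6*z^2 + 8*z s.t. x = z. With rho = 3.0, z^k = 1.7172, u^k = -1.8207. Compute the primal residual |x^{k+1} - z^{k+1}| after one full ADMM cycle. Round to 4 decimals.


ADMM iteration with rho = 3.0, z^k = 1.7172, u^k = -1.8207
Step 1: x-update.
Minimize 4*x^2 - 4*x + (3.0/2)*(x - 1.7172 - 1.8207)^2
FOC: (2*4 + 3.0)*x = 4 + 3.0*(1.7172 + 1.8207)
x^{k+1} = 1.3285
Step 2: z-update.
Minimize 6*z^2 + 8*z + (3.0/2)*(1.3285 - z - 1.8207)^2
FOC: (2*6 + 3.0)*z = -8 + 3.0*(1.3285 - 1.8207)
z^{k+1} = -0.6318
Step 3: u-update.
u^{k+1} = -1.8207 + 1.3285 + 0.6318 = 0.1396
Step 4: Primal residual = |1.3285 + 0.6318| = 1.9603


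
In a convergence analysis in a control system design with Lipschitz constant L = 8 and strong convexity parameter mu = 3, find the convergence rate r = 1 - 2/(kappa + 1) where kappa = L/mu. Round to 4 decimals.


Step 1: Compute the condition number.
kappa = L/mu = 8/3 = 2.6667
Step 2: Compute the convergence rate.
r = 1 - 2/(kappa + 1) = 1 - 2*mu/(L + mu) = (L - mu)/(L + mu) = 5/11 = 0.4545


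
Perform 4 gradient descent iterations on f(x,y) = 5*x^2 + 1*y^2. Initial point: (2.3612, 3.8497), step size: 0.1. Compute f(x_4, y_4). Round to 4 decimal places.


Gradient descent on f(x,y) = 5*x^2 + 1*y^2.
Starting point: (2.3612, 3.8497), alpha = 0.1
Step 1: grad_x = 2*5*2.3612 = 23.612, grad_y = 2*1*3.8497 = 7.6994
  x_1 = 2.3612 - 0.1*23.612 = 0.0
  y_1 = 3.8497 - 0.1*7.6994 = 3.0798
Step 2: grad_x = 2*5*0.0 = 0.0, grad_y = 2*1*3.0798 = 6.1595
  x_2 = 0.0 - 0.1*0.0 = 0.0
  y_2 = 3.0798 - 0.1*6.1595 = 2.4638
Step 3: grad_x = 2*5*0.0 = 0.0, grad_y = 2*1*2.4638 = 4.9276
  x_3 = 0.0 - 0.1*0.0 = 0.0
  y_3 = 2.4638 - 0.1*4.9276 = 1.971
Step 4: grad_x = 2*5*0.0 = 0.0, grad_y = 2*1*1.971 = 3.9421
  x_4 = 0.0 - 0.1*0.0 = 0.0
  y_4 = 1.971 - 0.1*3.9421 = 1.5768
f(0.0, 1.5768) = 5*0.0^2 + 1*1.5768^2 = 2.4864


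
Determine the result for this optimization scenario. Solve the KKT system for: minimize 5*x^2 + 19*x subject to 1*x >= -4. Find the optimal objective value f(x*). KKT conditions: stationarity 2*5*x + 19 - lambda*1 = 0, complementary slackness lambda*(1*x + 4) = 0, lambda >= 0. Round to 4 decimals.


Step 1: Try lambda = 0 (constraint inactive).
Stationarity: 2*5*x + 19 = 0
x* = -19/(2*5) = -1.9
Check constraint: 1*-1.9 = -1.9 >= -4 -- satisfied.
Step 2: Compute optimal value.
f(x*) = 5*(-1.9)^2 + 19*(-1.9) = -18.05


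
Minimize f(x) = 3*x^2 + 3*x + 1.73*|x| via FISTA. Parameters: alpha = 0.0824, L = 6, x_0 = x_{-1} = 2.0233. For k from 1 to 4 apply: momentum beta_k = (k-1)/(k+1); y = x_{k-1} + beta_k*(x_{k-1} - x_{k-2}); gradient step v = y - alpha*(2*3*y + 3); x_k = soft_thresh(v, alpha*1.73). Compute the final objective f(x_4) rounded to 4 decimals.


FISTA on f(x) = 3*x^2 + 3*x + 1.73*|x|
L = 6, alpha = 0.0824
Iteration 1: beta = 0.0, y = 2.0233 + 0.0*(2.0233 - 2.0233) = 2.0233
  grad(y) = 15.1398, v = y - alpha*grad = 0.7758
  prox(v) = soft_thresh(0.7758, 0.1426) = 0.6332
Iteration 2: beta = 0.3333, y = 0.6332 + 0.3333*(0.6332 - 2.0233) = 0.1699
  grad(y) = 4.0192, v = y - alpha*grad = -0.1613
  prox(v) = soft_thresh(-0.1613, 0.1426) = -0.0188
Iteration 3: beta = 0.5, y = -0.0188 + 0.5*(-0.0188 - 0.6332) = -0.3448
  grad(y) = 0.9315, v = y - alpha*grad = -0.4215
  prox(v) = soft_thresh(-0.4215, 0.1426) = -0.279
Iteration 4: beta = 0.6, y = -0.279 + 0.6*(-0.279 + 0.0188) = -0.4351
  grad(y) = 0.3896, v = y - alpha*grad = -0.4672
  prox(v) = soft_thresh(-0.4672, 0.1426) = -0.3246
f(x_4) = 3*(-0.3246)^2 + 3*(-0.3246) + 1.73*|-0.3246| = -0.0961


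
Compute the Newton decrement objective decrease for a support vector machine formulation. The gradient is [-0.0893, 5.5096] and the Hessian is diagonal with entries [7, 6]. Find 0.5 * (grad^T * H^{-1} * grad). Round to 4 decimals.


Step 1: H is diagonal, so H^(-1) * g = [-0.0128, 0.9183].
Step 2: g^T H^(-1) g = sum_i g_i^2 / H_ii
  = (-0.0893)^2/7 + (5.5096)^2/6
  = 0.0011 + 5.0593 = 5.0604
Step 3: Objective decrease = 0.5 * g^T H^(-1) g = 2.5302


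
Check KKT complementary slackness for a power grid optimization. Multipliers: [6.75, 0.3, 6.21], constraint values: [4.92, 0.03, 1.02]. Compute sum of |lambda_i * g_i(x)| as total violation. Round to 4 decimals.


KKT complementary slackness check:
lambda_1 * g_1 = 6.75 * 4.92 = 33.21
lambda_2 * g_2 = 0.3 * 0.03 = 0.009
lambda_3 * g_3 = 6.21 * 1.02 = 6.3342
Total violation = 33.21 + 0.009 + 6.3342 = 39.5532


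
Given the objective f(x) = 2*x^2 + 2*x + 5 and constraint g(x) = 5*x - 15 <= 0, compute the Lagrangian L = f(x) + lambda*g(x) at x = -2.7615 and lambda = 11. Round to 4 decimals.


Step 1: Evaluate f(x).
f(-2.7615) = 2*(-2.7615)^2 + 2*(-2.7615) + 5 = 14.7288
Step 2: Evaluate g(x).
g(-2.7615) = 5*-2.7615 - 15 = -28.8075
Step 3: Compute Lagrangian.
L = 14.7288 + 11*-28.8075 = -302.1537


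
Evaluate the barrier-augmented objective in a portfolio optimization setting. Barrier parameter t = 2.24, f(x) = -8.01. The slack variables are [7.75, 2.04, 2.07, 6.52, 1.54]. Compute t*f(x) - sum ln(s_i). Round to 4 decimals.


Step 1: Compute log-barrier.
ln values: [2.0477, 0.7129, 0.7275, 1.8749, 0.4318]
phi = -(2.0477 + 0.7129 + 0.7275 + 1.8749 + 0.4318) = -5.7948
Step 2: Compute augmented objective.
t*f(x) = 2.24*-8.01 = -17.9424
Total = -17.9424 - 5.7948 = -23.7372


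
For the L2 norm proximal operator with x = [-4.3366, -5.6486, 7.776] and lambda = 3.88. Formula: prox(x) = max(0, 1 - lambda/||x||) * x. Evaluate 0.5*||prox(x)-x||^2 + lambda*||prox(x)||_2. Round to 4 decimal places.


Step 1: Compute ||x||.
||x|| = 10.5441
Step 2: Compute scaling factor.
scale = max(0, 1 - 3.88/10.5441) = 0.632
Step 3: prox(x) = [-2.7408, -3.57, 4.9146]
||prox(x)|| = 6.6641
Step 4: Proximal objective.
0.5*||prox-x||^2 = 7.5272
lambda*||prox|| = 25.8567
Total = 33.3841


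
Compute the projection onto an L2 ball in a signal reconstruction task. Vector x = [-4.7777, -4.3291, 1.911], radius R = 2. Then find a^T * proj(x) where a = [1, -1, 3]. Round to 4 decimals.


Step 1: Compute ||x|| (intermediates to 6 decimals).
||x|| = sqrt((-4.7777)^2 + (-4.3291)^2 + 1.911^2) = 6.724541
Step 2: Project.
Since ||x|| > R, scale = R/||x|| = 2/6.724541 = 0.297418, proj(x) = scale * x
proj(x) = [-1.420974, -1.287552, 0.568366]
Step 3: Dot product.
a^T * proj(x) = 1*(-1.420974) - 1*(-1.287552) + 3*0.568366 = 1.5717


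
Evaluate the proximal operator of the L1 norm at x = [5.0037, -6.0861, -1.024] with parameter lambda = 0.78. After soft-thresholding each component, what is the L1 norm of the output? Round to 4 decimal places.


Soft-thresholding with lambda = 0.78:
prox(5.0037) = sign(5.0037)*max(|5.0037| - 0.78, 0) = 4.2237
prox(-6.0861) = sign(-6.0861)*max(|-6.0861| - 0.78, 0) = -5.3061
prox(-1.024) = sign(-1.024)*max(|-1.024| - 0.78, 0) = -0.244
prox(x) = [4.2237, -5.3061, -0.244]
||prox(x)||_1 = 4.2237 + 5.3061 + 0.244 = 9.7738


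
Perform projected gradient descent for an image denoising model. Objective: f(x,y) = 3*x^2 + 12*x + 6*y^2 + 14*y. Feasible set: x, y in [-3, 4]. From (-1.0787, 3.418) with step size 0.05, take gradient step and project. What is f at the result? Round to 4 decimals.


Step 1: Compute gradient at (-1.0787, 3.418).
grad_x = 2*3*-1.0787 + 12 = 5.5278
grad_y = 2*6*3.418 + 14 = 55.016
Step 2: Gradient step.
x_raw = -1.0787 - 0.05*5.5278 = -1.3551
y_raw = 3.418 - 0.05*55.016 = 0.6672
Step 3: Project onto [-3, 4].
x_proj = clip(-1.3551) = -1.3551
y_proj = clip(0.6672) = 0.6672
Step 4: Evaluate f.
f(-1.3551, 0.6672) = 1.2595


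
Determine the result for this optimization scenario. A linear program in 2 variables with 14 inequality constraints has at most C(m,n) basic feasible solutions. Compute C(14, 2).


Each vertex corresponds to some choice of n active constraints out of m, so the number of vertices is at most C(m, n) = m! / (n!(m-n)!).
m = 14, n = 2
Numerator: 14 * 13
Denominator: 2! = 2
C(14, 2) = 91


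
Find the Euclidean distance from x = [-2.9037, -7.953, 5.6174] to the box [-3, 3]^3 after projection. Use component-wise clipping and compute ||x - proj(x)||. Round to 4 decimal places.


Project each component onto [-3, 3].
clip(-2.9037) = -2.9037, clip(-7.953) = -3.0, clip(5.6174) = 3.0
Projection = [-2.9037, -3.0, 3.0]
Squared diffs: [0.0, 24.5322, 6.8508]
Distance = sqrt(31.383) = 5.6021


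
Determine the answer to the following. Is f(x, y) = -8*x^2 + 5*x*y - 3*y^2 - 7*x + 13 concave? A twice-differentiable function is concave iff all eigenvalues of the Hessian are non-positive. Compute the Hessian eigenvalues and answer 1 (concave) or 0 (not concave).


The Hessian of f(x,y) = -8*x^2 + 5*x*y - 3*y^2 - 7*x + 13 is:
H = [[-16, 5], [5, -6]]
Trace = -16 - 6 = -22
Determinant = -16*-6 - (5)^2 = 71
Discriminant = (-22)^2 - 4*71 = 200.0
Eigenvalues: lambda_1 = -18.0711, lambda_2 = -3.9289
The function is concave.

1


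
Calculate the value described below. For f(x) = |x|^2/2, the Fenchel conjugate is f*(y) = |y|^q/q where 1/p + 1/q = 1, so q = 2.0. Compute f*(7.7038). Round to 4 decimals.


The conjugate exponent q satisfies 1/p + 1/q = 1.
p = 2, so q = 2/(2 - 1) = 2.0
|y|^q = 7.7038^2.0 = 59.3485
f*(7.7038) = 59.3485 / 2.0 = 29.6743


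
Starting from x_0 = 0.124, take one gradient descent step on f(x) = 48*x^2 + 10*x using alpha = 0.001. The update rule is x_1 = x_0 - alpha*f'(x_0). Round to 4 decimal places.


We compute the gradient at x_0 and apply the update.
f'(x) = 96*x + 10
f'(0.124) = 96*0.124 + 10 = 21.904
x_1 = 0.124 - 0.001*21.904 = 0.1021


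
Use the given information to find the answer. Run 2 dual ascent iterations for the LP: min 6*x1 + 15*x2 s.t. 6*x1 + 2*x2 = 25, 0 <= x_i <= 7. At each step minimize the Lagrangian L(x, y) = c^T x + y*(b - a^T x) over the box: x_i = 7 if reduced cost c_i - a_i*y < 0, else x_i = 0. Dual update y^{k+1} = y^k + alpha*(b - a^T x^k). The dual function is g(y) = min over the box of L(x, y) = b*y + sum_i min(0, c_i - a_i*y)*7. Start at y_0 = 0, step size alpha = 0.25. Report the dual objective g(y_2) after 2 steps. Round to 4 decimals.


Dual ascent for LP: min 6*x1 + 15*x2, 6*x1 + 2*x2 = 25, 0 <= x_i <= 7
Step 1: y^k = 0.0, reduced costs: (6.0, 15.0)
  x^k = (0.0, 0.0), subgradient = b - a^T x = 25.0
  y^{k+1} = 0.0 + 0.25*25.0 = 6.25
Step 2: y^k = 6.25, reduced costs: (-31.5, 2.5)
  x^k = (7.0, 0.0), subgradient = b - a^T x = -17.0
  y^{k+1} = 6.25 + 0.25*-17.0 = 2.0
Dual objective at y_2 = 2.0: reduced costs (-6.0, 11.0), box minimizer x = (7.0, 0.0)
g(y_2) = b*y + (c1 - a1*y)*x1 + (c2 - a2*y)*x2 = 25*2.0 + (-6.0)*7.0 + 11.0*0.0 = 50.0 - 42.0 + 0.0 = 8.0


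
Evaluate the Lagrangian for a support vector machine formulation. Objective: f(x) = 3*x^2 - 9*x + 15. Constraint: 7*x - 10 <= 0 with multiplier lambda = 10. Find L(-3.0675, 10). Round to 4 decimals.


Step 1: Evaluate f(x).
f(-3.0675) = 3*(-3.0675)^2 - 9*(-3.0675) + 15 = 70.8362
Step 2: Evaluate g(x).
g(-3.0675) = 7*-3.0675 - 10 = -31.4725
Step 3: Compute Lagrangian.
L = 70.8362 + 10*-31.4725 = -243.8888


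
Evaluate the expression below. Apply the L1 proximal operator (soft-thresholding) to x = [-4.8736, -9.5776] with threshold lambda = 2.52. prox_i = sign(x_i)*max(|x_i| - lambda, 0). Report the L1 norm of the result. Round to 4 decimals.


Soft-thresholding with lambda = 2.52:
prox(-4.8736) = sign(-4.8736)*max(|-4.8736| - 2.52, 0) = -2.3536
prox(-9.5776) = sign(-9.5776)*max(|-9.5776| - 2.52, 0) = -7.0576
prox(x) = [-2.3536, -7.0576]
||prox(x)||_1 = 2.3536 + 7.0576 = 9.4112


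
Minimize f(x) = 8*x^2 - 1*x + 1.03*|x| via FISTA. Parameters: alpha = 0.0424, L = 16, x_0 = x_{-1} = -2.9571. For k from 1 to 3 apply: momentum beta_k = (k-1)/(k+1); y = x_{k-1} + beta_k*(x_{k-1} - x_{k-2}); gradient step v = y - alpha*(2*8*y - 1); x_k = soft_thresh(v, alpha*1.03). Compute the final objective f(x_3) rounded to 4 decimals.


FISTA on f(x) = 8*x^2 - 1*x + 1.03*|x|
L = 16, alpha = 0.0424
Iteration 1: beta = 0.0, y = -2.9571 + 0.0*(-2.9571 + 2.9571) = -2.9571
  grad(y) = -48.3136, v = y - alpha*grad = -0.9086
  prox(v) = soft_thresh(-0.9086, 0.0437) = -0.8649
Iteration 2: beta = 0.3333, y = -0.8649 + 0.3333*(-0.8649 + 2.9571) = -0.1675
  grad(y) = -3.6807, v = y - alpha*grad = -0.0115
  prox(v) = soft_thresh(-0.0115, 0.0437) = 0.0
Iteration 3: beta = 0.5, y = 0.0 + 0.5*(0.0 + 0.8649) = 0.4325
  grad(y) = 5.9195, v = y - alpha*grad = 0.1815
  prox(v) = soft_thresh(0.1815, 0.0437) = 0.1378
f(x_3) = 8*0.1378^2 - 1*0.1378 + 1.03*|0.1378| = 0.1561


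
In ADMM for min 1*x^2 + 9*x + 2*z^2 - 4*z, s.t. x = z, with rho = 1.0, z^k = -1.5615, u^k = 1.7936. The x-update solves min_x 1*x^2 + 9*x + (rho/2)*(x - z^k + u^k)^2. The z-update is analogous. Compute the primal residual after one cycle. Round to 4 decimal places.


ADMM iteration with rho = 1.0, z^k = -1.5615, u^k = 1.7936
Step 1: x-update.
Minimize 1*x^2 + 9*x + (1.0/2)*(x + 1.5615 + 1.7936)^2
FOC: (2*1 + 1.0)*x = -9 + 1.0*(-1.5615 - 1.7936)
x^{k+1} = -4.1184
Step 2: z-update.
Minimize 2*z^2 - 4*z + (1.0/2)*(-4.1184 - z + 1.7936)^2
FOC: (2*2 + 1.0)*z = 4 + 1.0*(-4.1184 + 1.7936)
z^{k+1} = 0.335
Step 3: u-update.
u^{k+1} = 1.7936 - 4.1184 - 0.335 = -2.6598
Step 4: Primal residual = |-4.1184 - 0.335| = 4.4534


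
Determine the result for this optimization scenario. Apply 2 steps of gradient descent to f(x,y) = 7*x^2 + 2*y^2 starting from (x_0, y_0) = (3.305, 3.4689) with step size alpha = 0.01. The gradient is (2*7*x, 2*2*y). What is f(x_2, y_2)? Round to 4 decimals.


Gradient descent on f(x,y) = 7*x^2 + 2*y^2.
Starting point: (3.305, 3.4689), alpha = 0.01
Step 1: grad_x = 2*7*3.305 = 46.27, grad_y = 2*2*3.4689 = 13.8756
  x_1 = 3.305 - 0.01*46.27 = 2.8423
  y_1 = 3.4689 - 0.01*13.8756 = 3.3301
Step 2: grad_x = 2*7*2.8423 = 39.7922, grad_y = 2*2*3.3301 = 13.3206
  x_2 = 2.8423 - 0.01*39.7922 = 2.4444
  y_2 = 3.3301 - 0.01*13.3206 = 3.1969
f(2.4444, 3.1969) = 7*2.4444^2 + 2*3.1969^2 = 62.2657


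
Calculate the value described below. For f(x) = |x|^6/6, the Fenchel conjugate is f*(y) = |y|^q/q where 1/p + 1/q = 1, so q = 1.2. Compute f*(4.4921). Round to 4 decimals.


The conjugate exponent q satisfies 1/p + 1/q = 1.
p = 6, so q = 6/(6 - 1) = 1.2
|y|^q = 4.4921^1.2 = 6.0665
f*(4.4921) = 6.0665 / 1.2 = 5.0554


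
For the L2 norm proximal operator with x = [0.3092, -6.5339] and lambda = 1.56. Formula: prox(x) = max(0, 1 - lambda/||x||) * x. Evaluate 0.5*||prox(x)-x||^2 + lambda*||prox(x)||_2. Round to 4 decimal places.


Step 1: Compute ||x||.
||x|| = 6.5412
Step 2: Compute scaling factor.
scale = max(0, 1 - 1.56/6.5412) = 0.7615
Step 3: prox(x) = [0.2355, -4.9756]
||prox(x)|| = 4.9812
Step 4: Proximal objective.
0.5*||prox-x||^2 = 1.2168
lambda*||prox|| = 7.7707
Total = 8.9875


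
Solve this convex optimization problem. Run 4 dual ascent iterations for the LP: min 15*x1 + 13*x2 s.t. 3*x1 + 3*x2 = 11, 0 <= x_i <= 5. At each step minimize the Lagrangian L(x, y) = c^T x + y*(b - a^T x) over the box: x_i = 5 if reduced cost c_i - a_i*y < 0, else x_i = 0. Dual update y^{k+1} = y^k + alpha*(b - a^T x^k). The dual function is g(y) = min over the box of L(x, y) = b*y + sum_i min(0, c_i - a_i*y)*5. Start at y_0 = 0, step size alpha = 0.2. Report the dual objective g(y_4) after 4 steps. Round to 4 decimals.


Dual ascent for LP: min 15*x1 + 13*x2, 3*x1 + 3*x2 = 11, 0 <= x_i <= 5
Step 1: y^k = 0.0, reduced costs: (15.0, 13.0)
  x^k = (0.0, 0.0), subgradient = b - a^T x = 11.0
  y^{k+1} = 0.0 + 0.2*11.0 = 2.2
Step 2: y^k = 2.2, reduced costs: (8.4, 6.4)
  x^k = (0.0, 0.0), subgradient = b - a^T x = 11.0
  y^{k+1} = 2.2 + 0.2*11.0 = 4.4
Step 3: y^k = 4.4, reduced costs: (1.8, -0.2)
  x^k = (0.0, 5.0), subgradient = b - a^T x = -4.0
  y^{k+1} = 4.4 + 0.2*-4.0 = 3.6
Step 4: y^k = 3.6, reduced costs: (4.2, 2.2)
  x^k = (0.0, 0.0), subgradient = b - a^T x = 11.0
  y^{k+1} = 3.6 + 0.2*11.0 = 5.8
Dual objective at y_4 = 5.8: reduced costs (-2.4, -4.4), box minimizer x = (5.0, 5.0)
g(y_4) = b*y + (c1 - a1*y)*x1 + (c2 - a2*y)*x2 = 11*5.8 + (-2.4)*5.0 + (-4.4)*5.0 = 63.8 - 12.0 - 22.0 = 29.8


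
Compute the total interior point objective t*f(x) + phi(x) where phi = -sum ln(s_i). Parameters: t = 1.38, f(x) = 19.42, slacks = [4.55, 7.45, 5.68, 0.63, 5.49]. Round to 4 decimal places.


Step 1: Compute log-barrier.
ln values: [1.5151, 2.0082, 1.737, -0.462, 1.7029]
phi = -(1.5151 + 2.0082 + 1.737 - 0.462 + 1.7029) = -6.5012
Step 2: Compute augmented objective.
t*f(x) = 1.38*19.42 = 26.7996
Total = 26.7996 - 6.5012 = 20.2984


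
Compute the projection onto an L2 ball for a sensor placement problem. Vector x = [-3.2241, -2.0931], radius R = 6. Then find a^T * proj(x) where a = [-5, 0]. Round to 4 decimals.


Step 1: Compute ||x|| (intermediates to 6 decimals).
||x|| = sqrt((-3.2241)^2 + (-2.0931)^2) = 3.843942
Step 2: Project.
Since ||x|| <= R, proj = x (no scaling needed).
proj(x) = [-3.2241, -2.0931]
Step 3: Dot product.
a^T * proj(x) = -5*(-3.2241) + 0*(-2.0931) = 16.1205


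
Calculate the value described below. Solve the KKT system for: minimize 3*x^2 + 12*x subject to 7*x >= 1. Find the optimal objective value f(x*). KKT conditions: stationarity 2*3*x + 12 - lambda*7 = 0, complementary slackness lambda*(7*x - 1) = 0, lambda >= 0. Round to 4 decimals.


Step 1: Try lambda = 0 (constraint inactive).
x_unc = -12/(2*3) = -2.0
Check: 7*-2.0 = -14.0 < 1 -- violated!
Step 2: Constraint must be active: 7*x = 1
x* = 1/7 = 0.1429 (rounded; the exact value 1/7 is used below)
lambda = (2*3*(1/7) + 12)/7 = 1.8367
Step 3: Compute optimal value.
f(x*) = 3*(1/7)^2 + 12*(1/7) = 1.7755


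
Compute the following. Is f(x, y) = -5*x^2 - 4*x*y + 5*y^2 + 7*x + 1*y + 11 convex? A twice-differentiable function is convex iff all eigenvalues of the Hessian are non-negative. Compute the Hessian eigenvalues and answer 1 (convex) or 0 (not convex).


The Hessian of f(x,y) = -5*x^2 - 4*x*y + 5*y^2 + 7*x + 1*y + 11 is:
H = [[-10, -4], [-4, 10]]
Trace = -10 + 10 = 0
Determinant = -10*10 - (-4)^2 = -116
Discriminant = (0)^2 - 4*-116 = 464.0
Eigenvalues: lambda_1 = -10.7703, lambda_2 = 10.7703
The function is not convex.

0


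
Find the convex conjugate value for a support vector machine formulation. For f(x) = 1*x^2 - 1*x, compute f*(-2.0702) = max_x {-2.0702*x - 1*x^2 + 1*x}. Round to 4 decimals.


f*(y) = sup_x {y*x - a*x^2 - b*x} = sup_x {(y-b)*x - a*x^2}
FOC: (y - b) - 2a*x = 0 => x* = (y - b)/(2a)
x* = (-2.0702 + 1)/(2*1) = -0.5351
f*(-2.0702) = (y-b)^2/(4a) = (-2.0702 + 1)^2/(4*1)
= 1.1453/4 = 0.2863


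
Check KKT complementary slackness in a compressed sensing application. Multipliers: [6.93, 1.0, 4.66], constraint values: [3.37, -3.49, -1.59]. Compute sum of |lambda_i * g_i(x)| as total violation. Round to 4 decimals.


KKT complementary slackness check:
lambda_1 * g_1 = 6.93 * 3.37 = 23.3541
lambda_2 * g_2 = 1.0 * -3.49 = -3.49
lambda_3 * g_3 = 4.66 * -1.59 = -7.4094
Total violation = 23.3541 + 3.49 + 7.4094 = 34.2535


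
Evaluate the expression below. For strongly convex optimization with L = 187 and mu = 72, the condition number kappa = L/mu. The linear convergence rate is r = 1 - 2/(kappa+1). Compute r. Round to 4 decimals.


Step 1: Compute the condition number.
kappa = L/mu = 187/72 = 2.5972
Step 2: Compute the convergence rate.
r = 1 - 2/(kappa + 1) = 1 - 2*mu/(L + mu) = (L - mu)/(L + mu) = 115/259 = 0.444


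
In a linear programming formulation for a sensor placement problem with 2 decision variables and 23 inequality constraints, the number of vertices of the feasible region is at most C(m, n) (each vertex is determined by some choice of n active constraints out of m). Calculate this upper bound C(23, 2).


Each vertex corresponds to some choice of n active constraints out of m, so the number of vertices is at most C(m, n) = m! / (n!(m-n)!).
m = 23, n = 2
Numerator: 23 * 22
Denominator: 2! = 2
C(23, 2) = 253


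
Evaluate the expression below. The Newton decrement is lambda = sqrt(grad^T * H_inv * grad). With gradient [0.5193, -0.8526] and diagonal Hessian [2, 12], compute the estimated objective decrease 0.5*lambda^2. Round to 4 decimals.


Step 1: H is diagonal, so H^(-1) * g = [0.2597, -0.0711].
Step 2: g^T H^(-1) g = sum_i g_i^2 / H_ii
  = (0.5193)^2/2 + (-0.8526)^2/12
  = 0.1348 + 0.0606 = 0.1954
Step 3: Objective decrease = 0.5 * g^T H^(-1) g = 0.0977


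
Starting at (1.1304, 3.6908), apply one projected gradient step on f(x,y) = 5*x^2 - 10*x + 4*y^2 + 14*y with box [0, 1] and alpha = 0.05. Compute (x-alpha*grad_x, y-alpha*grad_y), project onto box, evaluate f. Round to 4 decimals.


Step 1: Compute gradient at (1.1304, 3.6908).
grad_x = 2*5*1.1304 - 10 = 1.304
grad_y = 2*4*3.6908 + 14 = 43.5264
Step 2: Gradient step.
x_raw = 1.1304 - 0.05*1.304 = 1.0652
y_raw = 3.6908 - 0.05*43.5264 = 1.5145
Step 3: Project onto [0, 1].
x_proj = clip(1.0652) = 1.0
y_proj = clip(1.5145) = 1.0
Step 4: Evaluate f.
f(1.0, 1.0) = 13.0


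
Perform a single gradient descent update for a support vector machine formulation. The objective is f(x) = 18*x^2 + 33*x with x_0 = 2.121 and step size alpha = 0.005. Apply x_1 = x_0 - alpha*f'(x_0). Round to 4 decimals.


We compute the gradient at x_0 and apply the update.
f'(x) = 36*x + 33
f'(2.121) = 36*2.121 + 33 = 109.356
x_1 = 2.121 - 0.005*109.356 = 1.5742


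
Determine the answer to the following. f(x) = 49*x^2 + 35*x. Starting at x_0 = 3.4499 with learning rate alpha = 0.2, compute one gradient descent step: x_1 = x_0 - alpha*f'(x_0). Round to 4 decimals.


We compute the gradient at x_0 and apply the update.
f'(x) = 98*x + 35
f'(3.4499) = 98*3.4499 + 35 = 373.0902
x_1 = 3.4499 - 0.2*373.0902 = -71.1681


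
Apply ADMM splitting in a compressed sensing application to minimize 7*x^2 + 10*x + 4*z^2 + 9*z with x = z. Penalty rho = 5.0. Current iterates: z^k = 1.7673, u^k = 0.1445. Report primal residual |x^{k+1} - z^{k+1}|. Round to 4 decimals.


ADMM iteration with rho = 5.0, z^k = 1.7673, u^k = 0.1445
Step 1: x-update.
Minimize 7*x^2 + 10*x + (5.0/2)*(x - 1.7673 + 0.1445)^2
FOC: (2*7 + 5.0)*x = -10 + 5.0*(1.7673 - 0.1445)
x^{k+1} = -0.0993
Step 2: z-update.
Minimize 4*z^2 + 9*z + (5.0/2)*(-0.0993 - z + 0.1445)^2
FOC: (2*4 + 5.0)*z = -9 + 5.0*(-0.0993 + 0.1445)
z^{k+1} = -0.6749
Step 3: u-update.
u^{k+1} = 0.1445 - 0.0993 + 0.6749 = 0.7201
Step 4: Primal residual = |-0.0993 + 0.6749| = 0.5756


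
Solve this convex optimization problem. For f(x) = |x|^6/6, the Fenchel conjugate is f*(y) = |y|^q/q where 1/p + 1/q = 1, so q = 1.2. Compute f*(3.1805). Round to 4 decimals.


The conjugate exponent q satisfies 1/p + 1/q = 1.
p = 6, so q = 6/(6 - 1) = 1.2
|y|^q = 3.1805^1.2 = 4.0086
f*(3.1805) = 4.0086 / 1.2 = 3.3405


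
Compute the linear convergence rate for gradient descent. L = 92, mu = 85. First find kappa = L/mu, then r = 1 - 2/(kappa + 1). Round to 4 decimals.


Step 1: Compute the condition number.
kappa = L/mu = 92/85 = 1.0824
Step 2: Compute the convergence rate.
r = 1 - 2/(kappa + 1) = 1 - 2*mu/(L + mu) = (L - mu)/(L + mu) = 7/177 = 0.0395


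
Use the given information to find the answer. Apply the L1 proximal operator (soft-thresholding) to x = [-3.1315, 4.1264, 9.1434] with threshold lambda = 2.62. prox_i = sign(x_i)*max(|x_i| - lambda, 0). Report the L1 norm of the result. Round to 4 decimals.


Soft-thresholding with lambda = 2.62:
prox(-3.1315) = sign(-3.1315)*max(|-3.1315| - 2.62, 0) = -0.5115
prox(4.1264) = sign(4.1264)*max(|4.1264| - 2.62, 0) = 1.5064
prox(9.1434) = sign(9.1434)*max(|9.1434| - 2.62, 0) = 6.5234
prox(x) = [-0.5115, 1.5064, 6.5234]
||prox(x)||_1 = 0.5115 + 1.5064 + 6.5234 = 8.5413


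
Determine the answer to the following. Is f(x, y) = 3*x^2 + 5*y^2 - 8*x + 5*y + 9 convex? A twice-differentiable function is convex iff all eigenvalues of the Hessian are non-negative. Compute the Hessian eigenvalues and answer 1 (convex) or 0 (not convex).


The Hessian of f(x,y) = 3*x^2 + 5*y^2 - 8*x + 5*y + 9 is:
H = [[6, 0], [0, 10]]
Trace = 6 + 10 = 16
Determinant = 6*10 - (0)^2 = 60
Discriminant = (16)^2 - 4*60 = 16.0
Eigenvalues: lambda_1 = 6.0, lambda_2 = 10.0
The function is convex.

1


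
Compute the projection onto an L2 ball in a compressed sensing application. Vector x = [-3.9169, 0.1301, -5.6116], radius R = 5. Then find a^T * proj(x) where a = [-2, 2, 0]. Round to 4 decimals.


Step 1: Compute ||x|| (intermediates to 6 decimals).
||x|| = sqrt((-3.9169)^2 + 0.1301^2 + (-5.6116)^2) = 6.844639
Step 2: Project.
Since ||x|| > R, scale = R/||x|| = 5/6.844639 = 0.730499, proj(x) = scale * x
proj(x) = [-2.861292, 0.095038, -4.099268]
Step 3: Dot product.
a^T * proj(x) = -2*(-2.861292) + 2*0.095038 + 0*(-4.099268) = 5.9127


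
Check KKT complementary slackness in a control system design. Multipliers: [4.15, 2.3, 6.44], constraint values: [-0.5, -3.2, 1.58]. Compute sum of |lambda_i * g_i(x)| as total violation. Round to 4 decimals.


KKT complementary slackness check:
lambda_1 * g_1 = 4.15 * -0.5 = -2.075
lambda_2 * g_2 = 2.3 * -3.2 = -7.36
lambda_3 * g_3 = 6.44 * 1.58 = 10.1752
Total violation = 2.075 + 7.36 + 10.1752 = 19.6102


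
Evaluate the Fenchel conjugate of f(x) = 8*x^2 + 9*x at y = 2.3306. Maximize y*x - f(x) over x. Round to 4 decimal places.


f*(y) = sup_x {y*x - a*x^2 - b*x} = sup_x {(y-b)*x - a*x^2}
FOC: (y - b) - 2a*x = 0 => x* = (y - b)/(2a)
x* = (2.3306 - 9)/(2*8) = -0.4168
f*(2.3306) = (y-b)^2/(4a) = (2.3306 - 9)^2/(4*8)
= 44.4809/32 = 1.39


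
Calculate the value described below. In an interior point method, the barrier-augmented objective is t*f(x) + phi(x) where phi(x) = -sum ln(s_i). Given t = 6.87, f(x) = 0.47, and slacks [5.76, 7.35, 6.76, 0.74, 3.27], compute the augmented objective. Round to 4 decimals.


Step 1: Compute log-barrier.
ln values: [1.7509, 1.9947, 1.911, -0.3011, 1.1848]
phi = -(1.7509 + 1.9947 + 1.911 - 0.3011 + 1.1848) = -6.5403
Step 2: Compute augmented objective.
t*f(x) = 6.87*0.47 = 3.2289
Total = 3.2289 - 6.5403 = -3.3114


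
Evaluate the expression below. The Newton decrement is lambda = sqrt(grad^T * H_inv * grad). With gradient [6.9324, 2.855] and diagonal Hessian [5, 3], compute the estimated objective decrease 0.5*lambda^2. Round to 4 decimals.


Step 1: H is diagonal, so H^(-1) * g = [1.3865, 0.9517].
Step 2: g^T H^(-1) g = sum_i g_i^2 / H_ii
  = (6.9324)^2/5 + (2.855)^2/3
  = 9.6116 + 2.717 = 12.3286
Step 3: Objective decrease = 0.5 * g^T H^(-1) g = 6.1643


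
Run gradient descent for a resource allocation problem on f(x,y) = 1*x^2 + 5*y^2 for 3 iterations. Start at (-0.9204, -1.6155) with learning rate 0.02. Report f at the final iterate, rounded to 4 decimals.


Gradient descent on f(x,y) = 1*x^2 + 5*y^2.
Starting point: (-0.9204, -1.6155), alpha = 0.02
Step 1: grad_x = 2*1*-0.9204 = -1.8408, grad_y = 2*5*-1.6155 = -16.155
  x_1 = -0.9204 - 0.02*-1.8408 = -0.8836
  y_1 = -1.6155 - 0.02*-16.155 = -1.2924
Step 2: grad_x = 2*1*-0.8836 = -1.7672, grad_y = 2*5*-1.2924 = -12.924
  x_2 = -0.8836 - 0.02*-1.7672 = -0.8482
  y_2 = -1.2924 - 0.02*-12.924 = -1.0339
Step 3: grad_x = 2*1*-0.8482 = -1.6965, grad_y = 2*5*-1.0339 = -10.3392
  x_3 = -0.8482 - 0.02*-1.6965 = -0.8143
  y_3 = -1.0339 - 0.02*-10.3392 = -0.8271
f(-0.8143, -0.8271) = 1*(-0.8143)^2 + 5*(-0.8271)^2 = 4.0839


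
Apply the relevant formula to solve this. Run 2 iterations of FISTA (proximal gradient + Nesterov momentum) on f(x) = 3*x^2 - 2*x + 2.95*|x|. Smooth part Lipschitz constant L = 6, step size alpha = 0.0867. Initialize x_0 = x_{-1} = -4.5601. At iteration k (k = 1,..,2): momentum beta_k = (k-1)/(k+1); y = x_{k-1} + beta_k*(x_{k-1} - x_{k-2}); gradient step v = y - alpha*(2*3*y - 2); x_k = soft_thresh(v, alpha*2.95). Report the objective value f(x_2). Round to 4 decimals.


FISTA on f(x) = 3*x^2 - 2*x + 2.95*|x|
L = 6, alpha = 0.0867
Iteration 1: beta = 0.0, y = -4.5601 + 0.0*(-4.5601 + 4.5601) = -4.5601
  grad(y) = -29.3606, v = y - alpha*grad = -2.0145
  prox(v) = soft_thresh(-2.0145, 0.2558) = -1.7588
Iteration 2: beta = 0.3333, y = -1.7588 + 0.3333*(-1.7588 + 4.5601) = -0.825
  grad(y) = -6.95, v = y - alpha*grad = -0.2224
  prox(v) = soft_thresh(-0.2224, 0.2558) = 0.0
f(x_2) = 3*0.0^2 - 2*0.0 + 2.95*|0.0| = 0.0


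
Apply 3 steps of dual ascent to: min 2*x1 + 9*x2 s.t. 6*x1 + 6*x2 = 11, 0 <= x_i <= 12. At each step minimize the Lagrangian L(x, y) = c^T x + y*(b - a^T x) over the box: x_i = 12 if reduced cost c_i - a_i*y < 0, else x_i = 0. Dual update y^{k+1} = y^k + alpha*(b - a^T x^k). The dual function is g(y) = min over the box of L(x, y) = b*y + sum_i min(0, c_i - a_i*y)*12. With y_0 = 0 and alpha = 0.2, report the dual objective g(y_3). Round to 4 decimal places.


Dual ascent for LP: min 2*x1 + 9*x2, 6*x1 + 6*x2 = 11, 0 <= x_i <= 12
Step 1: y^k = 0.0, reduced costs: (2.0, 9.0)
  x^k = (0.0, 0.0), subgradient = b - a^T x = 11.0
  y^{k+1} = 0.0 + 0.2*11.0 = 2.2
Step 2: y^k = 2.2, reduced costs: (-11.2, -4.2)
  x^k = (12.0, 12.0), subgradient = b - a^T x = -133.0
  y^{k+1} = 2.2 + 0.2*-133.0 = -24.4
Step 3: y^k = -24.4, reduced costs: (148.4, 155.4)
  x^k = (0.0, 0.0), subgradient = b - a^T x = 11.0
  y^{k+1} = -24.4 + 0.2*11.0 = -22.2
Dual objective at y_3 = -22.2: reduced costs (135.2, 142.2), box minimizer x = (0.0, 0.0)
g(y_3) = b*y + (c1 - a1*y)*x1 + (c2 - a2*y)*x2 = 11*(-22.2) + 135.2*0.0 + 142.2*0.0 = -244.2 + 0.0 + 0.0 = -244.2


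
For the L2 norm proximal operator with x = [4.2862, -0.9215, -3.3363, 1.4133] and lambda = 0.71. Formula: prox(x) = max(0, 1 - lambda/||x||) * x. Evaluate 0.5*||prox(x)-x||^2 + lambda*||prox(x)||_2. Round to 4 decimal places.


Step 1: Compute ||x||.
||x|| = 5.6876
Step 2: Compute scaling factor.
scale = max(0, 1 - 0.71/5.6876) = 0.8752
Step 3: prox(x) = [3.7511, -0.8065, -2.9198, 1.2369]
||prox(x)|| = 4.9776
Step 4: Proximal objective.
0.5*||prox-x||^2 = 0.2521
lambda*||prox|| = 3.5341
Total = 3.7862


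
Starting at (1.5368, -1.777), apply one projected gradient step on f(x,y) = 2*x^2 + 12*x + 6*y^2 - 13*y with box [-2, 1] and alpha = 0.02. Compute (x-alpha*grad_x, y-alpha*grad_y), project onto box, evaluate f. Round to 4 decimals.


Step 1: Compute gradient at (1.5368, -1.777).
grad_x = 2*2*1.5368 + 12 = 18.1472
grad_y = 2*6*-1.777 - 13 = -34.324
Step 2: Gradient step.
x_raw = 1.5368 - 0.02*18.1472 = 1.1739
y_raw = -1.777 - 0.02*-34.324 = -1.0905
Step 3: Project onto [-2, 1].
x_proj = clip(1.1739) = 1.0
y_proj = clip(-1.0905) = -1.0905
Step 4: Evaluate f.
f(1.0, -1.0905) = 35.3122


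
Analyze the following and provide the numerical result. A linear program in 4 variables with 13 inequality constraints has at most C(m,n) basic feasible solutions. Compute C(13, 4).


Each vertex corresponds to some choice of n active constraints out of m, so the number of vertices is at most C(m, n) = m! / (n!(m-n)!).
m = 13, n = 4
Numerator: 13 * 12 * 11 * 10
Denominator: 4! = 24
C(13, 4) = 715


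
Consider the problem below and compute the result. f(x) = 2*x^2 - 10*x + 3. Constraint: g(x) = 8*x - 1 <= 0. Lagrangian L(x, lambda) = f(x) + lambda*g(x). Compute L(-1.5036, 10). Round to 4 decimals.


Step 1: Evaluate f(x).
f(-1.5036) = 2*(-1.5036)^2 - 10*(-1.5036) + 3 = 22.5576
Step 2: Evaluate g(x).
g(-1.5036) = 8*-1.5036 - 1 = -13.0288
Step 3: Compute Lagrangian.
L = 22.5576 + 10*-13.0288 = -107.7304


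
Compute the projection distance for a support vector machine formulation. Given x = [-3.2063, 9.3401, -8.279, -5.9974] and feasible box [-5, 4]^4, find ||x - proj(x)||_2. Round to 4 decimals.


Project each component onto [-5, 4].
clip(-3.2063) = -3.2063, clip(9.3401) = 4.0, clip(-8.279) = -5.0, clip(-5.9974) = -5.0
Projection = [-3.2063, 4.0, -5.0, -5.0]
Squared diffs: [0.0, 28.5167, 10.7518, 0.9948]
Distance = sqrt(40.2633) = 6.3453


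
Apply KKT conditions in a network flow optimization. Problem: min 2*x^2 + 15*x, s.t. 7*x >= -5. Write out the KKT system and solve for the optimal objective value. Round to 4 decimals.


Step 1: Try lambda = 0 (constraint inactive).
x_unc = -15/(2*2) = -3.75
Check: 7*-3.75 = -26.25 < -5 -- violated!
Step 2: Constraint must be active: 7*x = -5
x* = -5/7 = -0.7143 (rounded; the exact value -5/7 is used below)
lambda = (2*2*(-5/7) + 15)/7 = 1.7347
Step 3: Compute optimal value.
f(x*) = 2*(-5/7)^2 + 15*(-5/7) = -9.6939


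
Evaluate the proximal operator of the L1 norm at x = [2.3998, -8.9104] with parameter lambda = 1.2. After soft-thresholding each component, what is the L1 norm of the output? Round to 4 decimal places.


Soft-thresholding with lambda = 1.2:
prox(2.3998) = sign(2.3998)*max(|2.3998| - 1.2, 0) = 1.1998
prox(-8.9104) = sign(-8.9104)*max(|-8.9104| - 1.2, 0) = -7.7104
prox(x) = [1.1998, -7.7104]
||prox(x)||_1 = 1.1998 + 7.7104 = 8.9102


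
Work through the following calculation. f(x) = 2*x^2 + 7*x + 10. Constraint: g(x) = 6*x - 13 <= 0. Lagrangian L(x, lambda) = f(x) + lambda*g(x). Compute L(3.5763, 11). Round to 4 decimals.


Step 1: Evaluate f(x).
f(3.5763) = 2*3.5763^2 + 7*3.5763 + 10 = 60.6139
Step 2: Evaluate g(x).
g(3.5763) = 6*3.5763 - 13 = 8.4578
Step 3: Compute Lagrangian.
L = 60.6139 + 11*8.4578 = 153.6497


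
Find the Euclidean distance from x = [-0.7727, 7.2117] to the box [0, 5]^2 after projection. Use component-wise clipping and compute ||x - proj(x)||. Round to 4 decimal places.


Project each component onto [0, 5].
clip(-0.7727) = 0.0, clip(7.2117) = 5.0
Projection = [0.0, 5.0]
Squared diffs: [0.5971, 4.8916]
Distance = sqrt(5.4887) = 2.3428


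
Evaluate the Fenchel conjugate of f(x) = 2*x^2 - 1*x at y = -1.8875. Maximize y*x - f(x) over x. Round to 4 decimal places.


f*(y) = sup_x {y*x - a*x^2 - b*x} = sup_x {(y-b)*x - a*x^2}
FOC: (y - b) - 2a*x = 0 => x* = (y - b)/(2a)
x* = (-1.8875 + 1)/(2*2) = -0.2219
f*(-1.8875) = (y-b)^2/(4a) = (-1.8875 + 1)^2/(4*2)
= 0.7877/8 = 0.0985


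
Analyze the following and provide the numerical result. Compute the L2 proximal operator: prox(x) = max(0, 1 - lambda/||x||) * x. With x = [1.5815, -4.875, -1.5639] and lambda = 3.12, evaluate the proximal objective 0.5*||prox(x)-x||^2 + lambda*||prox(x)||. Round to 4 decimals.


Step 1: Compute ||x||.
||x|| = 5.3584
Step 2: Compute scaling factor.
scale = max(0, 1 - 3.12/5.3584) = 0.4177
Step 3: prox(x) = [0.6607, -2.0365, -0.6533]
||prox(x)|| = 2.2384
Step 4: Proximal objective.
0.5*||prox-x||^2 = 4.8672
lambda*||prox|| = 6.9838
Total = 11.851


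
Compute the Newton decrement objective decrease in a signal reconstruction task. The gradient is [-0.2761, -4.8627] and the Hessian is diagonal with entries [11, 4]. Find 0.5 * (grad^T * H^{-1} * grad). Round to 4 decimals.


Step 1: H is diagonal, so H^(-1) * g = [-0.0251, -1.2157].
Step 2: g^T H^(-1) g = sum_i g_i^2 / H_ii
  = (-0.2761)^2/11 + (-4.8627)^2/4
  = 0.0069 + 5.9115 = 5.9184
Step 3: Objective decrease = 0.5 * g^T H^(-1) g = 2.9592


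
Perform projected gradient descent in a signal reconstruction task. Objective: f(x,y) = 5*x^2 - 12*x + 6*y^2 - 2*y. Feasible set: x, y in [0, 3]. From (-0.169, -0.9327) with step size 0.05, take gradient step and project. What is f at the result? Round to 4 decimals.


Step 1: Compute gradient at (-0.169, -0.9327).
grad_x = 2*5*-0.169 - 12 = -13.69
grad_y = 2*6*-0.9327 - 2 = -13.1924
Step 2: Gradient step.
x_raw = -0.169 - 0.05*-13.69 = 0.5155
y_raw = -0.9327 - 0.05*-13.1924 = -0.2731
Step 3: Project onto [0, 3].
x_proj = clip(0.5155) = 0.5155
y_proj = clip(-0.2731) = 0.0
Step 4: Evaluate f.
f(0.5155, 0.0) = -4.8573


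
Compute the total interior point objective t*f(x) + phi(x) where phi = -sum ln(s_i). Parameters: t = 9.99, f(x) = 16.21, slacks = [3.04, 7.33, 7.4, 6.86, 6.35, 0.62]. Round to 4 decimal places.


Step 1: Compute log-barrier.
ln values: [1.1119, 1.992, 2.0015, 1.9257, 1.8485, -0.478]
phi = -(1.1119 + 1.992 + 2.0015 + 1.9257 + 1.8485 - 0.478) = -8.4014
Step 2: Compute augmented objective.
t*f(x) = 9.99*16.21 = 161.9379
Total = 161.9379 - 8.4014 = 153.5365


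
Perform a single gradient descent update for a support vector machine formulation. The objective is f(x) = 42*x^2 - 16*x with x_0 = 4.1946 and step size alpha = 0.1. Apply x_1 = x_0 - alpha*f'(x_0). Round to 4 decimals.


We compute the gradient at x_0 and apply the update.
f'(x) = 84*x - 16
f'(4.1946) = 84*4.1946 - 16 = 336.3464
x_1 = 4.1946 - 0.1*336.3464 = -29.44


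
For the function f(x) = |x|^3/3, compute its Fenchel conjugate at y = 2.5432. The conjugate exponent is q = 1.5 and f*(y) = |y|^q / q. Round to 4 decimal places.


The conjugate exponent q satisfies 1/p + 1/q = 1.
p = 3, so q = 3/(3 - 1) = 1.5
|y|^q = 2.5432^1.5 = 4.0557
f*(2.5432) = 4.0557 / 1.5 = 2.7038


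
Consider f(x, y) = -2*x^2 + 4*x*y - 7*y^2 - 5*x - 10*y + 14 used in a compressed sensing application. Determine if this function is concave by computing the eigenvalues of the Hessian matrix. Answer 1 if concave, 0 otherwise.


The Hessian of f(x,y) = -2*x^2 + 4*x*y - 7*y^2 - 5*x - 10*y + 14 is:
H = [[-4, 4], [4, -14]]
Trace = -4 - 14 = -18
Determinant = -4*-14 - (4)^2 = 40
Discriminant = (-18)^2 - 4*40 = 164.0
Eigenvalues: lambda_1 = -15.4031, lambda_2 = -2.5969
The function is concave.

1


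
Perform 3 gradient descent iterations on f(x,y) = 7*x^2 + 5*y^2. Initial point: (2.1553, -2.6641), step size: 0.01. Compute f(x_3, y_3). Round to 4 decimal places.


Gradient descent on f(x,y) = 7*x^2 + 5*y^2.
Starting point: (2.1553, -2.6641), alpha = 0.01
Step 1: grad_x = 2*7*2.1553 = 30.1742, grad_y = 2*5*-2.6641 = -26.641
  x_1 = 2.1553 - 0.01*30.1742 = 1.8536
  y_1 = -2.6641 - 0.01*-26.641 = -2.3977
Step 2: grad_x = 2*7*1.8536 = 25.9498, grad_y = 2*5*-2.3977 = -23.9769
  x_2 = 1.8536 - 0.01*25.9498 = 1.5941
  y_2 = -2.3977 - 0.01*-23.9769 = -2.1579
Step 3: grad_x = 2*7*1.5941 = 22.3168, grad_y = 2*5*-2.1579 = -21.5792
  x_3 = 1.5941 - 0.01*22.3168 = 1.3709
  y_3 = -2.1579 - 0.01*-21.5792 = -1.9421
f(1.3709, -1.9421) = 7*1.3709^2 + 5*(-1.9421)^2 = 32.0147


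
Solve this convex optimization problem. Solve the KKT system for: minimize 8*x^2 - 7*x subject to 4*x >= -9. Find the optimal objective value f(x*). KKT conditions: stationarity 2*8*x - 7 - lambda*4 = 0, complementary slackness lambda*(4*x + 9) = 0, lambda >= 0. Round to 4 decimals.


Step 1: Try lambda = 0 (constraint inactive).
Stationarity: 2*8*x - 7 = 0
x* = 7/(2*8) = 0.4375
Check constraint: 4*0.4375 = 1.75 >= -9 -- satisfied.
Step 2: Compute optimal value.
f(x*) = 8*0.4375^2 - 7*0.4375 = -1.5313


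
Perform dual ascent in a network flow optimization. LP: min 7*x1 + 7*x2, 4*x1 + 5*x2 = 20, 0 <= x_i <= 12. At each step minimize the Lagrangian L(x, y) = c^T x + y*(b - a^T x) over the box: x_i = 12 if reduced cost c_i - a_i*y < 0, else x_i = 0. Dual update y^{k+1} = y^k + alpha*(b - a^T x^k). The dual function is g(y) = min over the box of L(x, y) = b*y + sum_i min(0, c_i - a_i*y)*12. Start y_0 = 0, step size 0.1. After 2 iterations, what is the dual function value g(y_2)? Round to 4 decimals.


Dual ascent for LP: min 7*x1 + 7*x2, 4*x1 + 5*x2 = 20, 0 <= x_i <= 12
Step 1: y^k = 0.0, reduced costs: (7.0, 7.0)
  x^k = (0.0, 0.0), subgradient = b - a^T x = 20.0
  y^{k+1} = 0.0 + 0.1*20.0 = 2.0
Step 2: y^k = 2.0, reduced costs: (-1.0, -3.0)
  x^k = (12.0, 12.0), subgradient = b - a^T x = -88.0
  y^{k+1} = 2.0 + 0.1*-88.0 = -6.8
Dual objective at y_2 = -6.8: reduced costs (34.2, 41.0), box minimizer x = (0.0, 0.0)
g(y_2) = b*y + (c1 - a1*y)*x1 + (c2 - a2*y)*x2 = 20*(-6.8) + 34.2*0.0 + 41.0*0.0 = -136.0 + 0.0 + 0.0 = -136.0
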